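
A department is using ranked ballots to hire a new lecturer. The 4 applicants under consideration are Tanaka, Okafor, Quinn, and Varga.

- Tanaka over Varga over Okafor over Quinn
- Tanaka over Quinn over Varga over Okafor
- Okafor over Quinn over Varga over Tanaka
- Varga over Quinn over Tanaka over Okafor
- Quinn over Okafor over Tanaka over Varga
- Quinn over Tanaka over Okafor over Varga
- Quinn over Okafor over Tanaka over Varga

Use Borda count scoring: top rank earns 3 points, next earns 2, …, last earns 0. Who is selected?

Borda scores:
  Tanaka: 3 + 3 + 0 + 1 + 1 + 2 + 1 = 11
  Okafor: 1 + 0 + 3 + 0 + 2 + 1 + 2 = 9
  Quinn: 0 + 2 + 2 + 2 + 3 + 3 + 3 = 15
  Varga: 2 + 1 + 1 + 3 + 0 + 0 + 0 = 7
Quinn has the highest total.

Quinn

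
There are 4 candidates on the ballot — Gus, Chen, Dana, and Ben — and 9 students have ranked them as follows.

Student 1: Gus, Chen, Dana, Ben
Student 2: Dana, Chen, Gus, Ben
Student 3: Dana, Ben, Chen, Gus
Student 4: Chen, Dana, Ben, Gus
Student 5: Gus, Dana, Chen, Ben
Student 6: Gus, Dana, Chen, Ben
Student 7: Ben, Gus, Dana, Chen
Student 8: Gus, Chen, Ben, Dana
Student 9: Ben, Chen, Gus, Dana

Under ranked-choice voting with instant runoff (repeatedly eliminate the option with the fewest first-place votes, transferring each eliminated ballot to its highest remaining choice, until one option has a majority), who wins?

Gus

Round 1: Gus 4, Dana 2, Ben 2, Chen 1. Chen has the fewest and is eliminated.
Round 2: Gus 4, Dana 3, Ben 2. Ben has the fewest and is eliminated.
Round 3: Gus 6, Dana 3. Gus has a majority.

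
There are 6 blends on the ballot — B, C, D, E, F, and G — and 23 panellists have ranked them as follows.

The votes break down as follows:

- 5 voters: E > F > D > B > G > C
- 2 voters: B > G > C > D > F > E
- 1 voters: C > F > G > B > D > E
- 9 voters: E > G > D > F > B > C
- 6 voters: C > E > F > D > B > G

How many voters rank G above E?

Ballots ranking G above E: 2+1 = 3.
Ballots ranking E above G: 5+9+6 = 20.
So 3 of 23 voters prefer G to E.

3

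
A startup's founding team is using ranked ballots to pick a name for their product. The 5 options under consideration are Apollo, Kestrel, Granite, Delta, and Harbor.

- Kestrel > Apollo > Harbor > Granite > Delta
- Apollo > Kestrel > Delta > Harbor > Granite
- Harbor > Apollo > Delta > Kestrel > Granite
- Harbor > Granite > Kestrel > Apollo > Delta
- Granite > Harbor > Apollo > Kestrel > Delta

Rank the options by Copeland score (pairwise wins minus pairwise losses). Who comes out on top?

Harbor

Pairwise results:
  Apollo vs Kestrel: Apollo wins 3–2.
  Apollo vs Granite: Apollo wins 3–2.
  Apollo vs Delta: Apollo wins 5–0.
  Apollo vs Harbor: Harbor wins 3–2.
  Kestrel vs Granite: Kestrel wins 3–2.
  Kestrel vs Delta: Kestrel wins 4–1.
  Kestrel vs Harbor: Harbor wins 3–2.
  Granite vs Delta: Granite wins 3–2.
  Granite vs Harbor: Harbor wins 4–1.
  Delta vs Harbor: Harbor wins 4–1.
Copeland scores (wins − losses):
  Apollo: 3 − 1 = 2
  Kestrel: 2 − 2 = 0
  Granite: 1 − 3 = -2
  Delta: 0 − 4 = -4
  Harbor: 4 − 0 = 4
Harbor has the best Copeland score.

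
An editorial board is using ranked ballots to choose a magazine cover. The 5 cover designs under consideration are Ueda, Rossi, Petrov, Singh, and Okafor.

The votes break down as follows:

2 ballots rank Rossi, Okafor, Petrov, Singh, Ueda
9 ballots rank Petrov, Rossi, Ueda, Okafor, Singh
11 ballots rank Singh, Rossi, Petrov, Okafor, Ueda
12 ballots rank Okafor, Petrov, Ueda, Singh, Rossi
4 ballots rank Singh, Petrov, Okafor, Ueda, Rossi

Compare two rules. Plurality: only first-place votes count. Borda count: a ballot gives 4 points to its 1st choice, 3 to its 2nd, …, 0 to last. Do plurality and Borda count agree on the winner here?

No

Plurality first-place counts: Ueda 0, Rossi 2, Petrov 9, Singh 15, Okafor 12 → Singh.
Borda totals: Ueda 46, Rossi 68, Petrov 110, Singh 74, Okafor 82 → Petrov.
The two rules disagree: plurality picks Singh, Borda picks Petrov.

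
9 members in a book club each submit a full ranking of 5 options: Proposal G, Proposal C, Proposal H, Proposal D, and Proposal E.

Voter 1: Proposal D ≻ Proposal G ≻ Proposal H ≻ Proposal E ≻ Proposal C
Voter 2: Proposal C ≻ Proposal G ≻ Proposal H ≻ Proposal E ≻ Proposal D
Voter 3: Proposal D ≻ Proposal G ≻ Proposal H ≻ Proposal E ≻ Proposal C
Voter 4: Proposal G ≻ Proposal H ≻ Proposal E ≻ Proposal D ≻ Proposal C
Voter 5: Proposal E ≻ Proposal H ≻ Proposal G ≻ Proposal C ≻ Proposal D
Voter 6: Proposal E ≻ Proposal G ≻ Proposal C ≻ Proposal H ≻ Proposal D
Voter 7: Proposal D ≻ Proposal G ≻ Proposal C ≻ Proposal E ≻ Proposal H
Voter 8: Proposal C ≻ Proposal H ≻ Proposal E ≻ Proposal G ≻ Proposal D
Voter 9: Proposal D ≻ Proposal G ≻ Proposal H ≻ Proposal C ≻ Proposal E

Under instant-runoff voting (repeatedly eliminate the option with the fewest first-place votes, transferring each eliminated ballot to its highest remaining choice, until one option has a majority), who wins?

Round 1: Proposal D 4, Proposal C 2, Proposal E 2, Proposal G 1, Proposal H 0. Proposal H has the fewest and is eliminated.
Round 2: Proposal D 4, Proposal C 2, Proposal E 2, Proposal G 1. Proposal G has the fewest and is eliminated.
Round 3: Proposal D 4, Proposal E 3, Proposal C 2. Proposal C has the fewest and is eliminated.
Round 4: Proposal E 5, Proposal D 4. Proposal E has a majority.

Proposal E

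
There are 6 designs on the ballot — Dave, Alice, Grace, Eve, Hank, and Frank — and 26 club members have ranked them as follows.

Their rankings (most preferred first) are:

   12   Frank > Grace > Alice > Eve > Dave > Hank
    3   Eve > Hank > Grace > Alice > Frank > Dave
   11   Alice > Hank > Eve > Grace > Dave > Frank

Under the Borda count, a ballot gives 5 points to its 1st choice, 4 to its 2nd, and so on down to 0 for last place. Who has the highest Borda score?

Alice

Borda scores:
  Dave: 12·1 + 3·0 + 11·1 = 23
  Alice: 12·3 + 3·2 + 11·5 = 97
  Grace: 12·4 + 3·3 + 11·2 = 79
  Eve: 12·2 + 3·5 + 11·3 = 72
  Hank: 12·0 + 3·4 + 11·4 = 56
  Frank: 12·5 + 3·1 + 11·0 = 63
Alice has the highest total.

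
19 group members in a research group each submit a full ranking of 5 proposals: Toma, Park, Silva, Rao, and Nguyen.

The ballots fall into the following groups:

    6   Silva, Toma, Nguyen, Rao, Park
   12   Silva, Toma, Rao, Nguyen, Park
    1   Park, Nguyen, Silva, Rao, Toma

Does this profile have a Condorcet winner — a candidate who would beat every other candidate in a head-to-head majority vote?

Head-to-head results (19 voters total):
Toma vs Park: Toma wins 18–1.
Toma vs Silva: Silva wins 19–0.
Toma vs Rao: Toma wins 18–1.
Toma vs Nguyen: Toma wins 18–1.
Park vs Silva: Silva wins 18–1.
Park vs Rao: Rao wins 18–1.
Park vs Nguyen: Nguyen wins 18–1.
Silva vs Rao: Silva wins 19–0.
Silva vs Nguyen: Silva wins 18–1.
Rao vs Nguyen: Rao wins 12–7.
Silva beats each rival — Toma (19–0), Park (18–1), Rao (19–0), Nguyen (18–1) — so Silva is the Condorcet winner.

Yes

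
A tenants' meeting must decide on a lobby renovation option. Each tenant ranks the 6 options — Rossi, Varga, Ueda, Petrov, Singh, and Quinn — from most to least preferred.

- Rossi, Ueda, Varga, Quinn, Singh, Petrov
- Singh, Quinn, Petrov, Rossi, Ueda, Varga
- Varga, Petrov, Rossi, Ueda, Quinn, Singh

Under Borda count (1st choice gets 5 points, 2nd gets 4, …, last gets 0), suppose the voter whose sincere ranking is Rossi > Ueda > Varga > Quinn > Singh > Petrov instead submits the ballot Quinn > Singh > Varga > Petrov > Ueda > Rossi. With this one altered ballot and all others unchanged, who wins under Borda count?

Quinn

Borda totals with the altered ballot: Rossi 5, Varga 8, Ueda 4, Petrov 9, Singh 9, Quinn 10.
The switch changes the winner from Rossi to Quinn.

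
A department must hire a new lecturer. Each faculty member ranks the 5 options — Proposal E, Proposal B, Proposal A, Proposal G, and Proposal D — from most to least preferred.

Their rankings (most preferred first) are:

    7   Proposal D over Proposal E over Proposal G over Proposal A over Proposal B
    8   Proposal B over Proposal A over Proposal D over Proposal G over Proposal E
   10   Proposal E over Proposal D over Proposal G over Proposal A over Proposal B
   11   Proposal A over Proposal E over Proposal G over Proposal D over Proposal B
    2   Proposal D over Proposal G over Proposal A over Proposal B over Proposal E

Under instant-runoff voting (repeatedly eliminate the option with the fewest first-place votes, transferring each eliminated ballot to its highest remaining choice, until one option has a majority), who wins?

Proposal A

Round 1: Proposal A 11, Proposal E 10, Proposal D 9, Proposal B 8, Proposal G 0. Proposal G has the fewest and is eliminated.
Round 2: Proposal A 11, Proposal E 10, Proposal D 9, Proposal B 8. Proposal B has the fewest and is eliminated.
Round 3: Proposal A 19, Proposal E 10, Proposal D 9. Proposal D has the fewest and is eliminated.
Round 4: Proposal A 21, Proposal E 17. Proposal A has a majority.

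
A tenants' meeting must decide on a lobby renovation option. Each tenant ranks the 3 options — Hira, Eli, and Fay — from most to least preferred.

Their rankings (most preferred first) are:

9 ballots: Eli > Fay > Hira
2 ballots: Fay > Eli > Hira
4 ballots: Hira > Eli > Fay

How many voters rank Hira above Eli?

Ballots ranking Hira above Eli: 4.
Ballots ranking Eli above Hira: 9+2 = 11.
So 4 of 15 voters prefer Hira to Eli.

4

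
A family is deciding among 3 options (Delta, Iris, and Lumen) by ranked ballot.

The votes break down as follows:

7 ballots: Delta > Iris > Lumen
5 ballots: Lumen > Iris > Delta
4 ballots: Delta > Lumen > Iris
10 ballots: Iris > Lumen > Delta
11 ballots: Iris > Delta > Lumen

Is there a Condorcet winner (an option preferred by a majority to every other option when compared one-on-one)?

Yes

Head-to-head results (37 voters total):
Delta vs Iris: Iris wins 26–11.
Delta vs Lumen: Delta wins 22–15.
Iris vs Lumen: Iris wins 28–9.
Iris beats each rival — Delta (26–11), Lumen (28–9) — so Iris is the Condorcet winner.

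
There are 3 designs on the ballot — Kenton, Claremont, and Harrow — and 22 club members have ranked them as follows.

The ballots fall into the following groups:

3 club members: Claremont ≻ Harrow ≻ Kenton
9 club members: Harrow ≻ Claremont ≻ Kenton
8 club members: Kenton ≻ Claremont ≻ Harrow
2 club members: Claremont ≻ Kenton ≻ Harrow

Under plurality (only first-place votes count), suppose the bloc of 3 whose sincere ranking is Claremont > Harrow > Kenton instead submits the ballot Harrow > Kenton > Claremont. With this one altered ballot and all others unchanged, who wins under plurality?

First-place totals with the altered ballot: Kenton 8, Claremont 2, Harrow 12.
The winner is unchanged: still Harrow.

Harrow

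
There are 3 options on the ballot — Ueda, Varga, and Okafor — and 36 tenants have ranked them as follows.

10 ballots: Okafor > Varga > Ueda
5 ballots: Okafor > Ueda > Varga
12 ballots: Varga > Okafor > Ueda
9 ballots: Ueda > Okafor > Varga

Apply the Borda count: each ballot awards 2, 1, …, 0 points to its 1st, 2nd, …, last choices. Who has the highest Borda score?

Okafor

Borda scores:
  Ueda: 10·0 + 5·1 + 12·0 + 9·2 = 23
  Varga: 10·1 + 5·0 + 12·2 + 9·0 = 34
  Okafor: 10·2 + 5·2 + 12·1 + 9·1 = 51
Okafor has the highest total.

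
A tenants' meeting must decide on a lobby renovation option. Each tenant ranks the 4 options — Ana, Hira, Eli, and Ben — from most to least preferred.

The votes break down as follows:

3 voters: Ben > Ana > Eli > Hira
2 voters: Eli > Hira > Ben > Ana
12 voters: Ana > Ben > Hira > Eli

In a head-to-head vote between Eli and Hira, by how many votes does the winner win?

Ballots ranking Eli above Hira: 3+2 = 5.
Ballots ranking Hira above Eli: 12.
Hira wins 12–5, a margin of 7.

7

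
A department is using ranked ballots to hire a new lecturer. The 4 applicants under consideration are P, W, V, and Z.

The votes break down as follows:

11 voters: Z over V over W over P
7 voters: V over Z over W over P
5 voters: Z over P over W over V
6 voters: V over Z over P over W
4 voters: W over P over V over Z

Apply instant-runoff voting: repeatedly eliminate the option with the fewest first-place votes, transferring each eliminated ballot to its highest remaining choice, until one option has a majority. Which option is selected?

Round 1: Z 16, V 13, W 4, P 0. P has the fewest and is eliminated.
Round 2: Z 16, V 13, W 4. W has the fewest and is eliminated.
Round 3: V 17, Z 16. V has a majority.

V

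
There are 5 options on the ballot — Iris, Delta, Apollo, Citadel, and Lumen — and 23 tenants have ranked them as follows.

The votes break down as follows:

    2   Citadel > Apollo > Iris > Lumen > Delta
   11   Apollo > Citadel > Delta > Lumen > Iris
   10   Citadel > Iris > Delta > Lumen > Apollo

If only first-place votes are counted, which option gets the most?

Citadel

First-place vote totals:
  Iris: 0
  Delta: 0
  Apollo: 11
  Citadel: 12
  Lumen: 0
Citadel has the most first-place votes.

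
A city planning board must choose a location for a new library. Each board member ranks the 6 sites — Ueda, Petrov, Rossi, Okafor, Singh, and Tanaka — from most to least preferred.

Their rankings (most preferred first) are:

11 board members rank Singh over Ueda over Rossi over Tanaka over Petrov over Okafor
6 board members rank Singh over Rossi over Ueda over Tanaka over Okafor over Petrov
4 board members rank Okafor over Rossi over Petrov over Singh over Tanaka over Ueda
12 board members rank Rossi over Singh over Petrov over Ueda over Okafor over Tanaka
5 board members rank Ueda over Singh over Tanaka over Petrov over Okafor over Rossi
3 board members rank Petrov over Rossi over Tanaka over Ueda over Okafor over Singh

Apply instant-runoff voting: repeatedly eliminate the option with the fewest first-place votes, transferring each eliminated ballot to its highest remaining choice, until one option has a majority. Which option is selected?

Singh

Round 1: Singh 17, Rossi 12, Ueda 5, Okafor 4, Petrov 3, Tanaka 0. Tanaka has the fewest and is eliminated.
Round 2: Singh 17, Rossi 12, Ueda 5, Okafor 4, Petrov 3. Petrov has the fewest and is eliminated.
Round 3: Singh 17, Rossi 15, Ueda 5, Okafor 4. Okafor has the fewest and is eliminated.
Round 4: Rossi 19, Singh 17, Ueda 5. Ueda has the fewest and is eliminated.
Round 5: Singh 22, Rossi 19. Singh has a majority.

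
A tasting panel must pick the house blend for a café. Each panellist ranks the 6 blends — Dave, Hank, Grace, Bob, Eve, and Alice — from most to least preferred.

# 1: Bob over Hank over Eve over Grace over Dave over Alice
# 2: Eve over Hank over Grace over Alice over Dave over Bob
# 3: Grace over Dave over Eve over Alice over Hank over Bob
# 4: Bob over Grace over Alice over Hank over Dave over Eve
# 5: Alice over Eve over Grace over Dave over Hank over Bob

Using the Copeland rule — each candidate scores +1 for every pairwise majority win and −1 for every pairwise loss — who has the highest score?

Eve

Pairwise results:
  Dave vs Hank: Hank wins 3–2.
  Dave vs Grace: Grace wins 5–0.
  Dave vs Bob: Dave wins 3–2.
  Dave vs Eve: Eve wins 3–2.
  Dave vs Alice: Alice wins 3–2.
  Hank vs Grace: Grace wins 3–2.
  Hank vs Bob: Hank wins 3–2.
  Hank vs Eve: Eve wins 3–2.
  Hank vs Alice: Alice wins 3–2.
  Grace vs Bob: Grace wins 3–2.
  Grace vs Eve: Eve wins 3–2.
  Grace vs Alice: Grace wins 4–1.
  Bob vs Eve: Eve wins 3–2.
  Bob vs Alice: Alice wins 3–2.
  Eve vs Alice: Eve wins 3–2.
Copeland scores (wins − losses):
  Dave: 1 − 4 = -3
  Hank: 2 − 3 = -1
  Grace: 4 − 1 = 3
  Bob: 0 − 5 = -5
  Eve: 5 − 0 = 5
  Alice: 3 − 2 = 1
Eve has the best Copeland score.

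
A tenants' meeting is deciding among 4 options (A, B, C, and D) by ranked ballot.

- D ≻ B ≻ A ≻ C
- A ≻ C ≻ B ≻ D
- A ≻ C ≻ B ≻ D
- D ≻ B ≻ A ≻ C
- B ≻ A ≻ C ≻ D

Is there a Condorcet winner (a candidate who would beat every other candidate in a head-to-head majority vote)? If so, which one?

Head-to-head results (5 voters total):
A vs B: B wins 3–2.
A vs C: A wins 5–0.
A vs D: A wins 3–2.
B vs C: B wins 3–2.
B vs D: B wins 3–2.
C vs D: C wins 3–2.
B beats each rival — A (3–2), C (3–2), D (3–2) — so B is the Condorcet winner.

B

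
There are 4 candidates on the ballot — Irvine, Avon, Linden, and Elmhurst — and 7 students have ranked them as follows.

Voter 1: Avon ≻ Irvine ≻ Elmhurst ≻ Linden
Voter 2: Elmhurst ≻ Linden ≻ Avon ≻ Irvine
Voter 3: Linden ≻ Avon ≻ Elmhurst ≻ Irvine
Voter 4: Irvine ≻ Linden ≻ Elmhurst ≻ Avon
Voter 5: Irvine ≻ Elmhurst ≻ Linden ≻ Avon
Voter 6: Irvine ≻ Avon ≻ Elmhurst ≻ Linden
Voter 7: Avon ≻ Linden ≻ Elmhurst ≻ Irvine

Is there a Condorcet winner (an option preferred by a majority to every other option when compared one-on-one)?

No

Head-to-head results (7 voters total):
Irvine vs Avon: Avon wins 4–3.
Irvine vs Linden: Irvine wins 4–3.
Irvine vs Elmhurst: Irvine wins 4–3.
Avon vs Linden: Linden wins 4–3.
Avon vs Elmhurst: Avon wins 4–3.
Linden vs Elmhurst: Elmhurst wins 4–3.
No candidate beats all others: Irvine beats Linden beats Avon beats Irvine, a majority cycle.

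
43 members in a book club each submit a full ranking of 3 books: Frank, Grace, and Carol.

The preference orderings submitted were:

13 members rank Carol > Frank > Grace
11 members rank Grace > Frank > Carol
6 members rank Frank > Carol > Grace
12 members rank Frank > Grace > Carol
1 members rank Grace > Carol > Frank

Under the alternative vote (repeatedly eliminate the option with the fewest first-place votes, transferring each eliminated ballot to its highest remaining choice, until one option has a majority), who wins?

Frank

Round 1: Frank 18, Carol 13, Grace 12. Grace has the fewest and is eliminated.
Round 2: Frank 29, Carol 14. Frank has a majority.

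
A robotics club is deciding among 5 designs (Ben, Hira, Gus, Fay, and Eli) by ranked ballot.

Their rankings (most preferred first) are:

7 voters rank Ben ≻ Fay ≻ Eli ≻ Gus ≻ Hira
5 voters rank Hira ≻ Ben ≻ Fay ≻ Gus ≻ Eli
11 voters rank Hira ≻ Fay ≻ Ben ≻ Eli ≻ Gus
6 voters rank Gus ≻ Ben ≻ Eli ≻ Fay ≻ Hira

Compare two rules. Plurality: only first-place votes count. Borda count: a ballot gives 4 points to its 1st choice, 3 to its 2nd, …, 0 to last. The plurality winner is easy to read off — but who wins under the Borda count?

Ben

Plurality first-place counts: Ben 7, Hira 16, Gus 6, Fay 0, Eli 0 → Hira.
Borda totals: Ben 83, Hira 64, Gus 36, Fay 70, Eli 37 → Ben.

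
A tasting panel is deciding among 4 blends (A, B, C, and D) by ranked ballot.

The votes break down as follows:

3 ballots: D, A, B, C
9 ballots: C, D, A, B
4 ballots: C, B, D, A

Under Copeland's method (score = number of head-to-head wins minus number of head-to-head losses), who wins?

Pairwise results:
  A vs B: A wins 12–4.
  A vs C: C wins 13–3.
  A vs D: D wins 16–0.
  B vs C: C wins 13–3.
  B vs D: D wins 12–4.
  C vs D: C wins 13–3.
Copeland scores (wins − losses):
  A: 1 − 2 = -1
  B: 0 − 3 = -3
  C: 3 − 0 = 3
  D: 2 − 1 = 1
C has the best Copeland score.

C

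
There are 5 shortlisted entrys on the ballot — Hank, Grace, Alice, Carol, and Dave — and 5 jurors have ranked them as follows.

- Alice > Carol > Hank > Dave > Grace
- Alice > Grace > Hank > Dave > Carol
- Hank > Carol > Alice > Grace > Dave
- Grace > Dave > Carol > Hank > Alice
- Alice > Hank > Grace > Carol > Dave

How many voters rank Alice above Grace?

4

Ballots ranking Alice above Grace: 4.
Ballots ranking Grace above Alice: 1.
So 4 of 5 voters prefer Alice to Grace.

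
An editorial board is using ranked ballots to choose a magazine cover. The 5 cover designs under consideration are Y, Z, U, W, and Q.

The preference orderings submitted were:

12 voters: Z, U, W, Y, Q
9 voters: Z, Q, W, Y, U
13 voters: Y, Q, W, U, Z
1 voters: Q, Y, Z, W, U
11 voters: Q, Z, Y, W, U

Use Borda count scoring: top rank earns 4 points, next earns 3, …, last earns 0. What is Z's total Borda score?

119

Borda scores:
  Y: 12·1 + 9·1 + 13·4 + 3 + 11·2 = 98
  Z: 12·4 + 9·4 + 13·0 + 2 + 11·3 = 119
  U: 12·3 + 9·0 + 13·1 + 0 + 11·0 = 49
  W: 12·2 + 9·2 + 13·2 + 1 + 11·1 = 80
  Q: 12·0 + 9·3 + 13·3 + 4 + 11·4 = 114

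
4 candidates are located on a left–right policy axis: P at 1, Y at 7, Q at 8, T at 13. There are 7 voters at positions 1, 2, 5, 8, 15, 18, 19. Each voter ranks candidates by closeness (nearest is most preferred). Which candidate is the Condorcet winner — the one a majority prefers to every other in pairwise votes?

Q

With single-peaked preferences on a line, the Condorcet winner is the candidate closest to the median voter.
The median voter (position 8) is closest to Q at 8.
Check: Q vs P — voters closer to Q: 5 of 7.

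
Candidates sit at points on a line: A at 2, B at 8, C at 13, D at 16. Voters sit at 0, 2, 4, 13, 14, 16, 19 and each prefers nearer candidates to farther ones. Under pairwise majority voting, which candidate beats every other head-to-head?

C

With single-peaked preferences on a line, the Condorcet winner is the candidate closest to the median voter.
The median voter (position 13) is closest to C at 13.
Check: C vs D — voters closer to C: 5 of 7.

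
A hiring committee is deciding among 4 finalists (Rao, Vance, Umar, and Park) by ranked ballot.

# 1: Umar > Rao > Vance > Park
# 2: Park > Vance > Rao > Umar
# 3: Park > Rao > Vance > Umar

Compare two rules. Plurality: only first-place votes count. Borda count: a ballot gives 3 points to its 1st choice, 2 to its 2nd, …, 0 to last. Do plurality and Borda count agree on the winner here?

Plurality first-place counts: Rao 0, Vance 0, Umar 1, Park 2 → Park.
Borda totals: Rao 5, Vance 4, Umar 3, Park 6 → Park.
The two rules agree on Park.

Yes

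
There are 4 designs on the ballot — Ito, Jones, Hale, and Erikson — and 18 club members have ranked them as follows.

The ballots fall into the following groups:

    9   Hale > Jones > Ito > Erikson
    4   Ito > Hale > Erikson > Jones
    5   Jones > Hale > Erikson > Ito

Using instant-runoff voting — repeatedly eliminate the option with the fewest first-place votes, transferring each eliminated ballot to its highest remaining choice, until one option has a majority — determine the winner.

Hale

Round 1: Hale 9, Jones 5, Ito 4, Erikson 0. Erikson has the fewest and is eliminated.
Round 2: Hale 9, Jones 5, Ito 4. Ito has the fewest and is eliminated.
Round 3: Hale 13, Jones 5. Hale has a majority.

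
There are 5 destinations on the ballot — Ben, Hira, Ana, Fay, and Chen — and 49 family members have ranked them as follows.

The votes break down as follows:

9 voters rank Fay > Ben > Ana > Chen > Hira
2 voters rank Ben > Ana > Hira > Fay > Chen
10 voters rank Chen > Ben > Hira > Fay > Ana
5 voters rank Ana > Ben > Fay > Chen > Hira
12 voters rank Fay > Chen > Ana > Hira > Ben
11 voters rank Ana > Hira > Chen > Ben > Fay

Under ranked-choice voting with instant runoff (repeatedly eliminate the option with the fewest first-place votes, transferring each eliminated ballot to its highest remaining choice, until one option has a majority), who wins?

Round 1: Fay 21, Ana 16, Chen 10, Ben 2, Hira 0. Hira has the fewest and is eliminated.
Round 2: Fay 21, Ana 16, Chen 10, Ben 2. Ben has the fewest and is eliminated.
Round 3: Fay 21, Ana 18, Chen 10. Chen has the fewest and is eliminated.
Round 4: Fay 31, Ana 18. Fay has a majority.

Fay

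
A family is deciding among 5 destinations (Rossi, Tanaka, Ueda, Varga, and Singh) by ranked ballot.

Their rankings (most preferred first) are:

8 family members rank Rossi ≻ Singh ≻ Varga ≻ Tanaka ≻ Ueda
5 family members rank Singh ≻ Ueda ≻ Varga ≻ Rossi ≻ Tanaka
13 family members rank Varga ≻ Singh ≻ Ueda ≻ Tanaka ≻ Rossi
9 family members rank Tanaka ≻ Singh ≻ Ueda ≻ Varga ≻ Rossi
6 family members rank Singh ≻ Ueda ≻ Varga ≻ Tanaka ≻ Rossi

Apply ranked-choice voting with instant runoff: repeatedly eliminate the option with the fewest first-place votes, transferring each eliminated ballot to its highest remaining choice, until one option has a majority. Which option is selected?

Singh

Round 1: Varga 13, Singh 11, Tanaka 9, Rossi 8, Ueda 0. Ueda has the fewest and is eliminated.
Round 2: Varga 13, Singh 11, Tanaka 9, Rossi 8. Rossi has the fewest and is eliminated.
Round 3: Singh 19, Varga 13, Tanaka 9. Tanaka has the fewest and is eliminated.
Round 4: Singh 28, Varga 13. Singh has a majority.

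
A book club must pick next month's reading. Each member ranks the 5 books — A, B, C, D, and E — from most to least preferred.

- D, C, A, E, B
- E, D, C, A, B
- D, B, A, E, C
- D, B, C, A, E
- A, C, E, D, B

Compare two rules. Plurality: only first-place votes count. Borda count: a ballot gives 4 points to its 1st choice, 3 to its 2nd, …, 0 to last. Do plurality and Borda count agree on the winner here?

Yes

Plurality first-place counts: A 1, B 0, C 0, D 3, E 1 → D.
Borda totals: A 10, B 6, C 10, D 16, E 8 → D.
The two rules agree on D.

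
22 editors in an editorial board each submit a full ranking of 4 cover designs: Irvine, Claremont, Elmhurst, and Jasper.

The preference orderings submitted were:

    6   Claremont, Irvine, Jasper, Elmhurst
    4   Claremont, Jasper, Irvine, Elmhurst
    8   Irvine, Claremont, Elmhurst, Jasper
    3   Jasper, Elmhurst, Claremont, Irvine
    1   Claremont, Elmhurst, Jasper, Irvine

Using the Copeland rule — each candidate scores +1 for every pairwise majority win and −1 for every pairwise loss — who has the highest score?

Claremont

Pairwise results:
  Irvine vs Claremont: Claremont wins 14–8.
  Irvine vs Elmhurst: Irvine wins 18–4.
  Irvine vs Jasper: Irvine wins 14–8.
  Claremont vs Elmhurst: Claremont wins 19–3.
  Claremont vs Jasper: Claremont wins 19–3.
  Elmhurst vs Jasper: Jasper wins 13–9.
Copeland scores (wins − losses):
  Irvine: 2 − 1 = 1
  Claremont: 3 − 0 = 3
  Elmhurst: 0 − 3 = -3
  Jasper: 1 − 2 = -1
Claremont has the best Copeland score.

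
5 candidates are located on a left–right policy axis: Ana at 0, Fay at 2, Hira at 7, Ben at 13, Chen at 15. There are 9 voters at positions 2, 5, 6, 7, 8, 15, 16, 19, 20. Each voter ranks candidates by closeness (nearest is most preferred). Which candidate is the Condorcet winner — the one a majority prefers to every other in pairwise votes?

Hira

With single-peaked preferences on a line, the Condorcet winner is the candidate closest to the median voter.
The median voter (position 8) is closest to Hira at 7.
Check: Hira vs Chen — voters closer to Hira: 5 of 9.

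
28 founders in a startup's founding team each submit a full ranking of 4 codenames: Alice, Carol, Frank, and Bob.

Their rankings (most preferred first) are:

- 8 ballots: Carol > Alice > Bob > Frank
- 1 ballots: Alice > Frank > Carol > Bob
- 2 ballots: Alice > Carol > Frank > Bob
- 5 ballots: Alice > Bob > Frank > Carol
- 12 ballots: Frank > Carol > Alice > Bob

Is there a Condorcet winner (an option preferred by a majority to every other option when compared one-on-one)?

No

Head-to-head results (28 voters total):
Alice vs Carol: Carol wins 20–8.
Alice vs Frank: Alice wins 16–12.
Alice vs Bob: Alice wins 28–0.
Carol vs Frank: Frank wins 18–10.
Carol vs Bob: Carol wins 23–5.
Frank vs Bob: Frank wins 15–13.
No candidate beats all others: Alice beats Frank beats Carol beats Alice, a majority cycle.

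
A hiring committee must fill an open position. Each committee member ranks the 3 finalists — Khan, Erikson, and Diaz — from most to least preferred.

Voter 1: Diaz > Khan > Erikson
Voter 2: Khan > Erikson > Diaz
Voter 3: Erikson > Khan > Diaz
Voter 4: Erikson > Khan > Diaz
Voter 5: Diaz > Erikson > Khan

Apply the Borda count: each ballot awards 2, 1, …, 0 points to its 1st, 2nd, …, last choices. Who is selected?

Borda scores:
  Khan: 1 + 2 + 1 + 1 + 0 = 5
  Erikson: 0 + 1 + 2 + 2 + 1 = 6
  Diaz: 2 + 0 + 0 + 0 + 2 = 4
Erikson has the highest total.

Erikson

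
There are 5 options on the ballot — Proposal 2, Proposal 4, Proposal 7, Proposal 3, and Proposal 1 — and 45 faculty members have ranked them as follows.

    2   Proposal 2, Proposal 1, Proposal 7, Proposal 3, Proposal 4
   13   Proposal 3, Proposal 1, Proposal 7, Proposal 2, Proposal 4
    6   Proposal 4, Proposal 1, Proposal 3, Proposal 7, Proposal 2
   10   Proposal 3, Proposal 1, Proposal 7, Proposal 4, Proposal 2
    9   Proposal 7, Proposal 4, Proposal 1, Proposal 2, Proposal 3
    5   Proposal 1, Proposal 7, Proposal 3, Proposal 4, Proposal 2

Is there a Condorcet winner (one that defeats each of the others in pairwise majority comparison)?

Head-to-head results (45 voters total):
Proposal 2 vs Proposal 4: Proposal 4 wins 30–15.
Proposal 2 vs Proposal 7: Proposal 7 wins 43–2.
Proposal 2 vs Proposal 3: Proposal 3 wins 34–11.
Proposal 2 vs Proposal 1: Proposal 1 wins 43–2.
Proposal 4 vs Proposal 7: Proposal 7 wins 39–6.
Proposal 4 vs Proposal 3: Proposal 3 wins 30–15.
Proposal 4 vs Proposal 1: Proposal 1 wins 30–15.
Proposal 7 vs Proposal 3: Proposal 3 wins 29–16.
Proposal 7 vs Proposal 1: Proposal 1 wins 36–9.
Proposal 3 vs Proposal 1: Proposal 3 wins 23–22.
Proposal 3 beats each rival — Proposal 2 (34–11), Proposal 4 (30–15), Proposal 7 (29–16), Proposal 1 (23–22) — so Proposal 3 is the Condorcet winner.

Yes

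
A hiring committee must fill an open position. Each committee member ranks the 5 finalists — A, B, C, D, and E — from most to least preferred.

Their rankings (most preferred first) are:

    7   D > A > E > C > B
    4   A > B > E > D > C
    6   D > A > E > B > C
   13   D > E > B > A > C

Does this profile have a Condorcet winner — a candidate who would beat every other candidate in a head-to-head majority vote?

Yes

Head-to-head results (30 voters total):
A vs B: A wins 17–13.
A vs C: A wins 30–0.
A vs D: D wins 26–4.
A vs E: A wins 17–13.
B vs C: B wins 23–7.
B vs D: D wins 26–4.
B vs E: E wins 26–4.
C vs D: D wins 30–0.
C vs E: E wins 30–0.
D vs E: D wins 26–4.
D beats each rival — A (26–4), B (26–4), C (30–0), E (26–4) — so D is the Condorcet winner.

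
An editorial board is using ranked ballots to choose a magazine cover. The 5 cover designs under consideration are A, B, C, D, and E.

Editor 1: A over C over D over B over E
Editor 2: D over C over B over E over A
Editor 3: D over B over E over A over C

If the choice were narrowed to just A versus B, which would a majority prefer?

B

Ballots ranking A above B: 1.
Ballots ranking B above A: 2.
B wins the head-to-head, 2–1.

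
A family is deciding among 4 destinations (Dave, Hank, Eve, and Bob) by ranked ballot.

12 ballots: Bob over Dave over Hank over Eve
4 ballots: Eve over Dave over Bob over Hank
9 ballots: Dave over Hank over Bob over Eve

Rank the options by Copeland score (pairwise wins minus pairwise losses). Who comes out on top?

Dave

Pairwise results:
  Dave vs Hank: Dave wins 25–0.
  Dave vs Eve: Dave wins 21–4.
  Dave vs Bob: Dave wins 13–12.
  Hank vs Eve: Hank wins 21–4.
  Hank vs Bob: Bob wins 16–9.
  Eve vs Bob: Bob wins 21–4.
Copeland scores (wins − losses):
  Dave: 3 − 0 = 3
  Hank: 1 − 2 = -1
  Eve: 0 − 3 = -3
  Bob: 2 − 1 = 1
Dave has the best Copeland score.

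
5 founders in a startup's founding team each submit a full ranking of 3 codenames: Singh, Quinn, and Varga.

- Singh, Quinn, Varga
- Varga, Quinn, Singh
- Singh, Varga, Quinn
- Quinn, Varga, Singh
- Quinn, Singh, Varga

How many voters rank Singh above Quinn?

Ballots ranking Singh above Quinn: 2.
Ballots ranking Quinn above Singh: 3.
So 2 of 5 voters prefer Singh to Quinn.

2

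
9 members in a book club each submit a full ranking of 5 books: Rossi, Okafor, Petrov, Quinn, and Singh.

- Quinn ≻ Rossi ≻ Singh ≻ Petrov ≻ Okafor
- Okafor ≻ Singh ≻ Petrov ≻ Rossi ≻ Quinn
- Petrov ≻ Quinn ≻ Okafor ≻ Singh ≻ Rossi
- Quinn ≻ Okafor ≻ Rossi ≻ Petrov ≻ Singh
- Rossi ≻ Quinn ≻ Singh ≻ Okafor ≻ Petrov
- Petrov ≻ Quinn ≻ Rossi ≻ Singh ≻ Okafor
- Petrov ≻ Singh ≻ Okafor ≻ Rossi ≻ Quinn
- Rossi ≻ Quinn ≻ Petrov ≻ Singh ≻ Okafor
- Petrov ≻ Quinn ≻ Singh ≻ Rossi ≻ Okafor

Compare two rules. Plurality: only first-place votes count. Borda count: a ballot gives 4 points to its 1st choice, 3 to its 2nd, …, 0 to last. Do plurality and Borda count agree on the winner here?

Plurality first-place counts: Rossi 2, Okafor 1, Petrov 4, Quinn 2, Singh 0 → Petrov.
Borda totals: Rossi 18, Okafor 12, Petrov 22, Quinn 23, Singh 15 → Quinn.
The two rules disagree: plurality picks Petrov, Borda picks Quinn.

No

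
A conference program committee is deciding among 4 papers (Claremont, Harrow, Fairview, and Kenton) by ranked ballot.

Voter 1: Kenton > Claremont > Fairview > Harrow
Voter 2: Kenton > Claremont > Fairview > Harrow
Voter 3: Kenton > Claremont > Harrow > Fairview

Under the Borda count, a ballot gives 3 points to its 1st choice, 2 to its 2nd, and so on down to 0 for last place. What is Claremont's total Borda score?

Borda scores:
  Claremont: 2 + 2 + 2 = 6
  Harrow: 0 + 0 + 1 = 1
  Fairview: 1 + 1 + 0 = 2
  Kenton: 3 + 3 + 3 = 9

6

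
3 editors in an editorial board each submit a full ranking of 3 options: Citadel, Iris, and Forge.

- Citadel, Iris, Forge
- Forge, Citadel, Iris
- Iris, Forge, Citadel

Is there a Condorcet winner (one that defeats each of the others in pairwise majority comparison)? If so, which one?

None — there is no Condorcet winner

Head-to-head results (3 voters total):
Citadel vs Iris: Citadel wins 2–1.
Citadel vs Forge: Forge wins 2–1.
Iris vs Forge: Iris wins 2–1.
No candidate beats all others: Citadel beats Iris beats Forge beats Citadel, a majority cycle.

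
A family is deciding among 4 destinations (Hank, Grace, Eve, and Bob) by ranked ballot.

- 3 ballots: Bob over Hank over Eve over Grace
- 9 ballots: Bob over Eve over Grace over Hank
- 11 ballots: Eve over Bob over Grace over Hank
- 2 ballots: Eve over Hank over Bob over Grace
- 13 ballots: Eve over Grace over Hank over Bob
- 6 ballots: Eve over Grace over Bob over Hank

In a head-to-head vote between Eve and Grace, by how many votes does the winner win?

44

Ballots ranking Eve above Grace: 3+9+11+2+13+6 = 44.
Ballots ranking Grace above Eve: 0.
Eve wins 44–0, a margin of 44.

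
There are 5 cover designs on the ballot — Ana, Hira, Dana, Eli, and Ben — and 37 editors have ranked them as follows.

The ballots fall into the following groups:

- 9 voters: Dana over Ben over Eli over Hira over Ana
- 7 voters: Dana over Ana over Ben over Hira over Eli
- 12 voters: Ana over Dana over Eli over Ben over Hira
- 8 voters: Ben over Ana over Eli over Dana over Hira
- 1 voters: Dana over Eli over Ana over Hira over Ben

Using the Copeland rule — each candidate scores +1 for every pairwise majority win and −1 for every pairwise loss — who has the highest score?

Ana

Pairwise results:
  Ana vs Hira: Ana wins 28–9.
  Ana vs Dana: Ana wins 20–17.
  Ana vs Eli: Ana wins 27–10.
  Ana vs Ben: Ana wins 20–17.
  Hira vs Dana: Dana wins 37–0.
  Hira vs Eli: Eli wins 30–7.
  Hira vs Ben: Ben wins 36–1.
  Dana vs Eli: Dana wins 29–8.
  Dana vs Ben: Dana wins 29–8.
  Eli vs Ben: Ben wins 24–13.
Copeland scores (wins − losses):
  Ana: 4 − 0 = 4
  Hira: 0 − 4 = -4
  Dana: 3 − 1 = 2
  Eli: 1 − 3 = -2
  Ben: 2 − 2 = 0
Ana has the best Copeland score.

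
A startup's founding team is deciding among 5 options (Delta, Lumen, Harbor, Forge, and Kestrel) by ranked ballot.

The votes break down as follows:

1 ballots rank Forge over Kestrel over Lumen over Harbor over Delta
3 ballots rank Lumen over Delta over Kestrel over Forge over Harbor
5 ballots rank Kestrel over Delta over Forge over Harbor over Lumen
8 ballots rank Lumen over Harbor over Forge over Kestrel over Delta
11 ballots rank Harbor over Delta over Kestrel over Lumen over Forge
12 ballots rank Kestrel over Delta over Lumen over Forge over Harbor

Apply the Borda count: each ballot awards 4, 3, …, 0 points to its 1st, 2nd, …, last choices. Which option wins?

Borda scores:
  Delta: 0 + 3·3 + 5·3 + 8·0 + 11·3 + 12·3 = 93
  Lumen: 2 + 3·4 + 5·0 + 8·4 + 11·1 + 12·2 = 81
  Harbor: 1 + 3·0 + 5·1 + 8·3 + 11·4 + 12·0 = 74
  Forge: 4 + 3·1 + 5·2 + 8·2 + 11·0 + 12·1 = 45
  Kestrel: 3 + 3·2 + 5·4 + 8·1 + 11·2 + 12·4 = 107
Kestrel has the highest total.

Kestrel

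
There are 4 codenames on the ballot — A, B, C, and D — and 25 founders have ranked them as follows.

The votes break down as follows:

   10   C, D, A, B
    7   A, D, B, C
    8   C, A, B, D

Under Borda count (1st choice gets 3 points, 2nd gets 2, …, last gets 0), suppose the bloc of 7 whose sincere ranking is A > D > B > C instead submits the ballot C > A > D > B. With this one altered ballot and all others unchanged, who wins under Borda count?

C

Borda totals with the altered ballot: A 40, B 8, C 75, D 27.
The winner is unchanged: still C.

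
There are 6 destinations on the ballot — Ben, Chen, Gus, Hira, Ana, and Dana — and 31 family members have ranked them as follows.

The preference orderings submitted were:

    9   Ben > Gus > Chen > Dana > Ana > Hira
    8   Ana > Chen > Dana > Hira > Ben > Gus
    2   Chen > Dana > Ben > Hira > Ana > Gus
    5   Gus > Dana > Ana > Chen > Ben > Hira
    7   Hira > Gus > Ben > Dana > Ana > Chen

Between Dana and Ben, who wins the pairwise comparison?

Ballots ranking Dana above Ben: 8+2+5 = 15.
Ballots ranking Ben above Dana: 9+7 = 16.
Ben wins the head-to-head, 16–15.

Ben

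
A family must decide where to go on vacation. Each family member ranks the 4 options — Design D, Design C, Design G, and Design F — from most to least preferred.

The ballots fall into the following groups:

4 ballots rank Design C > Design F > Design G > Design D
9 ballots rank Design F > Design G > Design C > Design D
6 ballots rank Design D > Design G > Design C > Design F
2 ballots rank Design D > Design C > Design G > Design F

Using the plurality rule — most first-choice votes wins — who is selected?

First-place vote totals:
  Design D: 8
  Design C: 4
  Design G: 0
  Design F: 9
Design F has the most first-place votes.

Design F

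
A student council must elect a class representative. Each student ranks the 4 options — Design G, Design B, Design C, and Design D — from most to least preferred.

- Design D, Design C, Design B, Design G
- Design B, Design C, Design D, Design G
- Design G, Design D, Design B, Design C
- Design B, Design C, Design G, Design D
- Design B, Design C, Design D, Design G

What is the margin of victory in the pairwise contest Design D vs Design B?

Ballots ranking Design D above Design B: 2.
Ballots ranking Design B above Design D: 3.
Design B wins 3–2, a margin of 1.

1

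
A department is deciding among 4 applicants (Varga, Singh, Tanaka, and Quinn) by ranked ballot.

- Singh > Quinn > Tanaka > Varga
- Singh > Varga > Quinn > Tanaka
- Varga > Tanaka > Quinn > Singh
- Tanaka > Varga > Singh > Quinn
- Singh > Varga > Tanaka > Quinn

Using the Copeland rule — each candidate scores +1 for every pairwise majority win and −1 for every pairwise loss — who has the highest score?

Singh

Pairwise results:
  Varga vs Singh: Singh wins 3–2.
  Varga vs Tanaka: Varga wins 3–2.
  Varga vs Quinn: Varga wins 4–1.
  Singh vs Tanaka: Singh wins 3–2.
  Singh vs Quinn: Singh wins 4–1.
  Tanaka vs Quinn: Tanaka wins 3–2.
Copeland scores (wins − losses):
  Varga: 2 − 1 = 1
  Singh: 3 − 0 = 3
  Tanaka: 1 − 2 = -1
  Quinn: 0 − 3 = -3
Singh has the best Copeland score.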